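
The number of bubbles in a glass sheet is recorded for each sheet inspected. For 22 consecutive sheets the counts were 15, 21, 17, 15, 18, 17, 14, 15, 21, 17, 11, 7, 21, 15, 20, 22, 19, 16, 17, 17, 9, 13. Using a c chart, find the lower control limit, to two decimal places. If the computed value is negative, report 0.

4.14

c̄ = (15 + 21 + 17 + 15 + 18 + 17 + 14 + 15 + 21 + 17 + 11 + 7 + 21 + 15 + 20 + 22 + 19 + 16 + 17 + 17 + 9 + 13) / 22 = 357 / 22 = 16.2273
LCL = c̄ − 3√c̄ = 16.2273 − 3 × 4.0283 = 4.1423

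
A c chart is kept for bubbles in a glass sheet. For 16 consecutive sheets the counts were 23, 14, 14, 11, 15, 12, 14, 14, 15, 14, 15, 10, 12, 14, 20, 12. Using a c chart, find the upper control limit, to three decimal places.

25.662

c̄ = (23 + 14 + 14 + 11 + 15 + 12 + 14 + 14 + 15 + 14 + 15 + 10 + 12 + 14 + 20 + 12) / 16 = 229 / 16 = 14.3125
UCL = c̄ + 3√c̄ = 14.3125 + 3 × √14.3125 = 14.3125 + 3 × 3.7832 = 25.6621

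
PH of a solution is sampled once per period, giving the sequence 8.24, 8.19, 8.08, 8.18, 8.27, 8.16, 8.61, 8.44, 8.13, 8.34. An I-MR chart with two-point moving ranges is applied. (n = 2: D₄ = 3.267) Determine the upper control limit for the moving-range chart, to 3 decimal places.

0.581

Moving ranges: 0.05, 0.11, 0.10, 0.09, 0.11, 0.45, 0.17, 0.31, 0.21; M̄R̄ = 1.6000 / 9 = 0.1778
UCL_MR = D₄·M̄R̄ = 3.267 × 0.1778 = 0.5808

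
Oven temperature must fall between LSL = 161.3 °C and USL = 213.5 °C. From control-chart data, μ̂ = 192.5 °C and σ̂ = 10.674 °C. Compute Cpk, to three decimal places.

0.656

Cpu = (USL − μ̂) / (3σ̂) = (213.5 − 192.5) / (3 × 10.674) = 0.6558; Cpl = (μ̂ − LSL) / (3σ̂) = (192.5 − 161.3) / (3 × 10.674) = 0.9743; Cpk = min(Cpu, Cpl) = 0.6558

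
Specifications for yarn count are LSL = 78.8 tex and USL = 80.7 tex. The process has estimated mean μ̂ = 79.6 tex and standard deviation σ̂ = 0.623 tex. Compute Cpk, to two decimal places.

0.43

Cpu = (USL − μ̂) / (3σ̂) = (80.7 − 79.6) / (3 × 0.623) = 0.5886; Cpl = (μ̂ − LSL) / (3σ̂) = (79.6 − 78.8) / (3 × 0.623) = 0.4280; Cpk = min(Cpu, Cpl) = 0.4280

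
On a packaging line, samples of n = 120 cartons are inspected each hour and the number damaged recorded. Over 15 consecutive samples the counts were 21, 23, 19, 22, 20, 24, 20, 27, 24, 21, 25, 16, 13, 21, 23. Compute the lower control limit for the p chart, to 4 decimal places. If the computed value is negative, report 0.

0.0726

p̄ = Σdᵢ / (k·n) = 319 / (15 × 120) = 0.17722
LCL = p̄ − 3·√(p̄(1−p̄)/n) = 0.17722 − 3 × 0.03486 = 0.07265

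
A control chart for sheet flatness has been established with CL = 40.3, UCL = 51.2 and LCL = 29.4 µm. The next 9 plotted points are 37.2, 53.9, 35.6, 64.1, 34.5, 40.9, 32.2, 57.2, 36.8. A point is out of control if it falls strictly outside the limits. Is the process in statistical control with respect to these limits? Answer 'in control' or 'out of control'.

out of control

Compare each point to [29.4, 51.2]: sample 2 = 53.9 > UCL; sample 4 = 64.1 > UCL; sample 8 = 57.2 > UCL.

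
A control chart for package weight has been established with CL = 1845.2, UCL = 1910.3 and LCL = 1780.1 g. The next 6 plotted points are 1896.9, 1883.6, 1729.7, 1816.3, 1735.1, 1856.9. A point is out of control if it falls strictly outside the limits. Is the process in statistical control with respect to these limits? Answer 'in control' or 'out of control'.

out of control

Compare each point to [1780.1, 1910.3]: sample 3 = 1729.7 < LCL; sample 5 = 1735.1 < LCL.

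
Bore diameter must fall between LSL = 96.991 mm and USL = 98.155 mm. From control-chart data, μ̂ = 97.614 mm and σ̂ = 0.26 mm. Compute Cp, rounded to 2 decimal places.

0.75

Cp = (USL − LSL) / (6σ̂) = (98.155 − 96.991) / (6 × 0.26) = 1.1640 / 1.5600 = 0.7462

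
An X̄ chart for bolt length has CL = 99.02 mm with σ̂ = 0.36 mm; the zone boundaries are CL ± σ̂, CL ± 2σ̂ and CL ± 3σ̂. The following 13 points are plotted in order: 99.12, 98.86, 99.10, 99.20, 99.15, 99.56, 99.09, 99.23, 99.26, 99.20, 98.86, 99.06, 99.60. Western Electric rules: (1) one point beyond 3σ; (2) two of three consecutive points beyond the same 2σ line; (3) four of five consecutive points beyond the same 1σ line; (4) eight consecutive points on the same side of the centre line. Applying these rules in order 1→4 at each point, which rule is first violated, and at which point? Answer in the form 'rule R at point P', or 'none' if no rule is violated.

Zone of each point (C = within 1σ̂, B = 1σ̂–2σ̂, A = 2σ̂–3σ̂, * = beyond 3σ̂; sign = side of CL): 1:+C, 2:-C, 3:+C, 4:+C, 5:+C, 6:+B, 7:+C, 8:+C, 9:+C, 10:+C, 11:-C, 12:+C, 13:+B
Rule 4 (eight consecutive points on the same side of the centre line) is satisfied at point 10.

rule 4 at point 10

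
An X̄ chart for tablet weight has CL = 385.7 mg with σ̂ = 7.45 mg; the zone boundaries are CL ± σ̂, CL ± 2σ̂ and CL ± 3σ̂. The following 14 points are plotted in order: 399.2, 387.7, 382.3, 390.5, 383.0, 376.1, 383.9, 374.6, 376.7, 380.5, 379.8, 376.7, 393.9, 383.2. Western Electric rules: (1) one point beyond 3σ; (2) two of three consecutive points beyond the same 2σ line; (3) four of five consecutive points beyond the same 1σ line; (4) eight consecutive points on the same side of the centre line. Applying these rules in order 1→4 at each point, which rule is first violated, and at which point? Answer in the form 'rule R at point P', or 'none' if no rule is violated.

Zone of each point (C = within 1σ̂, B = 1σ̂–2σ̂, A = 2σ̂–3σ̂, * = beyond 3σ̂; sign = side of CL): 1:+B, 2:+C, 3:-C, 4:+C, 5:-C, 6:-B, 7:-C, 8:-B, 9:-B, 10:-C, 11:-C, 12:-B, 13:+B, 14:-C
Rule 4 (eight consecutive points on the same side of the centre line) is satisfied at point 12.

rule 4 at point 12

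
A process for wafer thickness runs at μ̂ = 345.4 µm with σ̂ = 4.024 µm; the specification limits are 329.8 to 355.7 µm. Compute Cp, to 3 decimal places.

1.073

Cp = (USL − LSL) / (6σ̂) = (355.7 − 329.8) / (6 × 4.024) = 25.9000 / 24.1440 = 1.0727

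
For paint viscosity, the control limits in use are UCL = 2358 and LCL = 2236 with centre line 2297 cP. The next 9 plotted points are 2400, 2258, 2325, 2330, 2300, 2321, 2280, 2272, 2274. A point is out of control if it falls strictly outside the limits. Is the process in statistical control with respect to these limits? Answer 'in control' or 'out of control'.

out of control

Compare each point to [2236, 2358]: sample 1 = 2400 > UCL.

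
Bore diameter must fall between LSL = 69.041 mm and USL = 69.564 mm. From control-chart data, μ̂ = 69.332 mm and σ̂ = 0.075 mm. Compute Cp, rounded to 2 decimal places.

Cp = (USL − LSL) / (6σ̂) = (69.564 − 69.041) / (6 × 0.075) = 0.5230 / 0.4500 = 1.1622

1.16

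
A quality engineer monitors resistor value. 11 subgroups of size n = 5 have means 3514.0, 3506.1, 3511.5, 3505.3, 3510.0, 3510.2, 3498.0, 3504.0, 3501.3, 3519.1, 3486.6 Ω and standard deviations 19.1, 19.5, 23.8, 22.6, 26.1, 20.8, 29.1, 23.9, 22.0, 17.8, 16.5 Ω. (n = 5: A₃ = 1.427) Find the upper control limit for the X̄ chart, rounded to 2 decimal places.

3537.30

X̄̄ = (3514.0 + 3506.1 + 3511.5 + 3505.3 + 3510.0 + 3510.2 + 3498.0 + 3504.0 + 3501.3 + 3519.1 + 3486.6) / 11 = 3506.0091
s̄ = (19.1 + 19.5 + 23.8 + 22.6 + 26.1 + 20.8 + 29.1 + 23.9 + 22.0 + 17.8 + 16.5) / 11 = 21.9273
UCL = X̄̄ + A₃·s̄ = 3506.0091 + 1.427 × 21.9273 = 3537.2993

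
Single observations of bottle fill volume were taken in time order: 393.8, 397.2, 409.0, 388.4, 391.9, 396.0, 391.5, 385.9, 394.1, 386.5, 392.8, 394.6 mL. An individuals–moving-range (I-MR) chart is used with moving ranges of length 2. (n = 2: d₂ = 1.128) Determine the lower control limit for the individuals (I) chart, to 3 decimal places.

X̄ = (393.8 + 397.2 + 409.0 + 388.4 + 391.9 + 396.0 + 391.5 + 385.9 + 394.1 + 386.5 + 392.8 + 394.6) / 12 = 393.4750
Moving ranges: 3.4, 11.8, 20.6, 3.5, 4.1, 4.5, 5.6, 8.2, 7.6, 6.3, 1.8; M̄R̄ = 77.4000 / 11 = 7.0364
LCL = X̄ − 3·M̄R̄/d₂ = 393.4750 − 3 × 7.0364 / 1.128 = 374.7613

374.761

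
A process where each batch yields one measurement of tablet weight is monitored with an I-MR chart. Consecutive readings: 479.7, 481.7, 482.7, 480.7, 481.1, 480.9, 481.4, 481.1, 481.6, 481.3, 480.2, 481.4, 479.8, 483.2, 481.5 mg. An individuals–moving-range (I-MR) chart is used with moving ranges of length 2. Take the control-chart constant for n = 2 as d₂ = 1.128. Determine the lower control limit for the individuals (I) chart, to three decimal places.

478.142

X̄ = (479.7 + 481.7 + 482.7 + 480.7 + 481.1 + 480.9 + 481.4 + 481.1 + 481.6 + 481.3 + 480.2 + 481.4 + 479.8 + 483.2 + 481.5) / 15 = 481.2200
Moving ranges: 2.0, 1.0, 2.0, 0.4, 0.2, 0.5, 0.3, 0.5, 0.3, 1.1, 1.2, 1.6, 3.4, 1.7; M̄R̄ = 16.2000 / 14 = 1.1571
LCL = X̄ − 3·M̄R̄/d₂ = 481.2200 − 3 × 1.1571 / 1.128 = 478.1425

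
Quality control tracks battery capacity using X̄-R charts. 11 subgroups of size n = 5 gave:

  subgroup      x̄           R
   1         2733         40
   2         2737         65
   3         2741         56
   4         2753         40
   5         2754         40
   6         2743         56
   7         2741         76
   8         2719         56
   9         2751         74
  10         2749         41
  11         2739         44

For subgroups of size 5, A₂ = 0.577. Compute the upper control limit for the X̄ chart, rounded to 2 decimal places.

2772.66

X̄̄ = (2733 + 2737 + 2741 + 2753 + 2754 + 2743 + 2741 + 2719 + 2751 + 2749 + 2739) / 11 = 30160.0000 / 11 = 2741.8182
R̄ = (40 + 65 + 56 + 40 + 40 + 56 + 76 + 56 + 74 + 41 + 44) / 11 = 588.0000 / 11 = 53.4545
UCL = X̄̄ + A₂·R̄ = 2741.8182 + 0.577 × 53.4545 = 2772.6615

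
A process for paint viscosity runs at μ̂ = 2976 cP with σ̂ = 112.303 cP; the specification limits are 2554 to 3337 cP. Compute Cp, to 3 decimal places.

Cp = (USL − LSL) / (6σ̂) = (3337 − 2554) / (6 × 112.303) = 783.0000 / 673.8180 = 1.1620

1.162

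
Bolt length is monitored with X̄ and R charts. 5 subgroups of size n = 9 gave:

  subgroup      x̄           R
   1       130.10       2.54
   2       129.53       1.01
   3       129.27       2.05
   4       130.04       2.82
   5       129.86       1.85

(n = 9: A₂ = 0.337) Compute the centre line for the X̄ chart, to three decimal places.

129.760

X̄̄ = (130.10 + 129.53 + 129.27 + 130.04 + 129.86) / 5 = 648.8000 / 5 = 129.7600
CL = X̄̄ = 129.7600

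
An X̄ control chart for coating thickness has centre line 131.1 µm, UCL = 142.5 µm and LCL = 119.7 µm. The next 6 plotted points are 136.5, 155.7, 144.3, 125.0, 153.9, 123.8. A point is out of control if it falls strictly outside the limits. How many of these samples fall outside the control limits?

Compare each point to [119.7, 142.5]: sample 2 = 155.7 > UCL; sample 3 = 144.3 > UCL; sample 5 = 153.9 > UCL.

3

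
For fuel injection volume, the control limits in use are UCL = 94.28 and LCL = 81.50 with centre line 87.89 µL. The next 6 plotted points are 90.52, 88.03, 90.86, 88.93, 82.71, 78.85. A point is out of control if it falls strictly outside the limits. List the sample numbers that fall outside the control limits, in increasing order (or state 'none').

Compare each point to [81.50, 94.28]: sample 6 = 78.85 < LCL.

6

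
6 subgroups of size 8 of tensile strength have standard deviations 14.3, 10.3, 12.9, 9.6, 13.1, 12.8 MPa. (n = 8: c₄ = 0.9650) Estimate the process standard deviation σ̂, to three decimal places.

12.608

s̄ = (14.3 + 10.3 + 12.9 + 9.6 + 13.1 + 12.8) / 6 = 12.1667
σ̂ = s̄ / c₄ = 12.1667 / 0.9650 = 12.6079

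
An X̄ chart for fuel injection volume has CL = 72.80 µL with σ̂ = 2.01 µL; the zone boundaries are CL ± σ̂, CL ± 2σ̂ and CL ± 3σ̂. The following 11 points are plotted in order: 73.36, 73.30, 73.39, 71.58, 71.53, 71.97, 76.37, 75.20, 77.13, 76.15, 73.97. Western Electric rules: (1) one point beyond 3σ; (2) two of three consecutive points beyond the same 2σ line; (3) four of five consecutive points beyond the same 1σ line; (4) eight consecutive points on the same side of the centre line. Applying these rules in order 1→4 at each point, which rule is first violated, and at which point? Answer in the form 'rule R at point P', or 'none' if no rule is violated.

rule 3 at point 10

Zone of each point (C = within 1σ̂, B = 1σ̂–2σ̂, A = 2σ̂–3σ̂, * = beyond 3σ̂; sign = side of CL): 1:+C, 2:+C, 3:+C, 4:-C, 5:-C, 6:-C, 7:+B, 8:+B, 9:+A, 10:+B, 11:+C
Rule 3 (four of five consecutive points beyond the same 1σ limit) is satisfied at point 10.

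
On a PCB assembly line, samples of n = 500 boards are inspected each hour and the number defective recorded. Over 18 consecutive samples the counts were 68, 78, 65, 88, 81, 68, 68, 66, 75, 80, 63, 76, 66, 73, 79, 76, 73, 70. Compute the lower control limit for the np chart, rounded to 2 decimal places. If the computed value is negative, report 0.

p̄ = Σdᵢ / (k·n) = 1313 / (18 × 500) = 0.14589
LCL = np̄ − 3·√(np̄(1−p̄)) = 72.9444 − 3 × 7.8932 = 49.2648

49.26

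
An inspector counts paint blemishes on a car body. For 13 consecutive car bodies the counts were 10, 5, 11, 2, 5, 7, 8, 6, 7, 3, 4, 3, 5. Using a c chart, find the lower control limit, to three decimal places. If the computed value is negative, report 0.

0.000

c̄ = (10 + 5 + 11 + 2 + 5 + 7 + 8 + 6 + 7 + 3 + 4 + 3 + 5) / 13 = 76 / 13 = 5.8462
LCL = c̄ − 3√c̄ = 5.8462 − 3 × 2.4179 = -1.4075 → 0 (cannot be negative)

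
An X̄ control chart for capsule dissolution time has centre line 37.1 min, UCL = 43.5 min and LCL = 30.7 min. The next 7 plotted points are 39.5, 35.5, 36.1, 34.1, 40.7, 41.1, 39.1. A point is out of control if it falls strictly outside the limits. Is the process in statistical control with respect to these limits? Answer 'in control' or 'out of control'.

All 7 points lie within [30.7, 43.5].

in control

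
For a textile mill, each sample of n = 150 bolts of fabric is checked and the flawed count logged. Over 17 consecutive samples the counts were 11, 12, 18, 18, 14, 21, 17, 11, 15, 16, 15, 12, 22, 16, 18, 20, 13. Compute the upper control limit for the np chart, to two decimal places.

27.11

p̄ = Σdᵢ / (k·n) = 269 / (17 × 150) = 0.10549
UCL = np̄ + 3·√(np̄(1−p̄)) = 15.8235 + 3 × √(15.8235×0.89451) = 15.8235 + 3 × 3.7622 = 27.1102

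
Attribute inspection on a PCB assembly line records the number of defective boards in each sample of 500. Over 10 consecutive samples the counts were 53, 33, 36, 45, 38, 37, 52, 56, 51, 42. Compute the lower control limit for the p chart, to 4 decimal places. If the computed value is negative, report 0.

0.0505

p̄ = Σdᵢ / (k·n) = 443 / (10 × 500) = 0.08860
LCL = p̄ − 3·√(p̄(1−p̄)/n) = 0.08860 − 3 × 0.01271 = 0.05048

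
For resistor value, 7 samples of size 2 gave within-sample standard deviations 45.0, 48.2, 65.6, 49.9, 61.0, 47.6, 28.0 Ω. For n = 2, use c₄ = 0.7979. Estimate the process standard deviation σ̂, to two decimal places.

s̄ = (45.0 + 48.2 + 65.6 + 49.9 + 61.0 + 47.6 + 28.0) / 7 = 49.3286
σ̂ = s̄ / c₄ = 49.3286 / 0.7979 = 61.8230

61.82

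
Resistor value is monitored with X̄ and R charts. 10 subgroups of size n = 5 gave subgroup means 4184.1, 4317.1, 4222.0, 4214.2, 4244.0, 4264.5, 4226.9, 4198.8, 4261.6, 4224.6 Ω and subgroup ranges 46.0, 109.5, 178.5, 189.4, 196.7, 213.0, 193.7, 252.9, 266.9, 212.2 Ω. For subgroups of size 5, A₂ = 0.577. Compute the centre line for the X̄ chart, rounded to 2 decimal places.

X̄̄ = (4184.1 + 4317.1 + 4222.0 + 4214.2 + 4244.0 + 4264.5 + 4226.9 + 4198.8 + 4261.6 + 4224.6) / 10 = 42357.8000 / 10 = 4235.7800
CL = X̄̄ = 4235.7800

4235.78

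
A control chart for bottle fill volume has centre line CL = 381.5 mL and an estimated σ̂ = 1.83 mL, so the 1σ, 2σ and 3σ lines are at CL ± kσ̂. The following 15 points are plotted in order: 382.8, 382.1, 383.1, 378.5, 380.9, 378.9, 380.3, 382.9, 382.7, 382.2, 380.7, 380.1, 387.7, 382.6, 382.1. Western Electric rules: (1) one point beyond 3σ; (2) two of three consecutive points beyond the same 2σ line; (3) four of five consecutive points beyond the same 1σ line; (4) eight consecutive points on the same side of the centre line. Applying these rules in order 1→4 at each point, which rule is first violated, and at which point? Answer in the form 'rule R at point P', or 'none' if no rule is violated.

rule 1 at point 13

Zone of each point (C = within 1σ̂, B = 1σ̂–2σ̂, A = 2σ̂–3σ̂, * = beyond 3σ̂; sign = side of CL): 1:+C, 2:+C, 3:+C, 4:-B, 5:-C, 6:-B, 7:-C, 8:+C, 9:+C, 10:+C, 11:-C, 12:-C, 13:+*, 14:+C, 15:+C
Rule 1 (one point beyond the 3σ limits) is satisfied at point 13.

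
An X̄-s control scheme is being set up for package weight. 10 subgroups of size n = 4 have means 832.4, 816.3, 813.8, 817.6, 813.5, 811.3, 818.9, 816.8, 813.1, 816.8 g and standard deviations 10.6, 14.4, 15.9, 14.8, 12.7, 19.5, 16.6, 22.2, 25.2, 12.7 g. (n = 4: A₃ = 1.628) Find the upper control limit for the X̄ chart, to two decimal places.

X̄̄ = (832.4 + 816.3 + 813.8 + 817.6 + 813.5 + 811.3 + 818.9 + 816.8 + 813.1 + 816.8) / 10 = 817.0500
s̄ = (10.6 + 14.4 + 15.9 + 14.8 + 12.7 + 19.5 + 16.6 + 22.2 + 25.2 + 12.7) / 10 = 16.4600
UCL = X̄̄ + A₃·s̄ = 817.0500 + 1.628 × 16.4600 = 843.8469

843.85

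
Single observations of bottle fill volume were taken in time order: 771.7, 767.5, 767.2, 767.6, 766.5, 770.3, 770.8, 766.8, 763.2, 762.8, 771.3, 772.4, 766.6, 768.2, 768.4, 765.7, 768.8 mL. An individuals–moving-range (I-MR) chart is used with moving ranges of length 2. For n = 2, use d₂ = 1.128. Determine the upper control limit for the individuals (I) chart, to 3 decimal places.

774.853

X̄ = (771.7 + 767.5 + 767.2 + 767.6 + 766.5 + 770.3 + 770.8 + 766.8 + 763.2 + 762.8 + 771.3 + 772.4 + 766.6 + 768.2 + 768.4 + 765.7 + 768.8) / 17 = 767.9882
Moving ranges: 4.2, 0.3, 0.4, 1.1, 3.8, 0.5, 4.0, 3.6, 0.4, 8.5, 1.1, 5.8, 1.6, 0.2, 2.7, 3.1; M̄R̄ = 41.3000 / 16 = 2.5812
UCL = X̄ + 3·M̄R̄/d₂ = 767.9882 + 3 × 2.5812 / 1.128 = 774.8533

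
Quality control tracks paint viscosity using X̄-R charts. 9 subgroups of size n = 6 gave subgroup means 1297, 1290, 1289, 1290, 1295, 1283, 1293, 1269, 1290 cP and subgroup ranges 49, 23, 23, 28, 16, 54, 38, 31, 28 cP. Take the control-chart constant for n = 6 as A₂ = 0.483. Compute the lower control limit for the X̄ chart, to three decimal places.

X̄̄ = (1297 + 1290 + 1289 + 1290 + 1295 + 1283 + 1293 + 1269 + 1290) / 9 = 11596.0000 / 9 = 1288.4444
R̄ = (49 + 23 + 23 + 28 + 16 + 54 + 38 + 31 + 28) / 9 = 290.0000 / 9 = 32.2222
LCL = X̄̄ − A₂·R̄ = 1288.4444 − 0.483 × 32.2222 = 1272.8811

1272.881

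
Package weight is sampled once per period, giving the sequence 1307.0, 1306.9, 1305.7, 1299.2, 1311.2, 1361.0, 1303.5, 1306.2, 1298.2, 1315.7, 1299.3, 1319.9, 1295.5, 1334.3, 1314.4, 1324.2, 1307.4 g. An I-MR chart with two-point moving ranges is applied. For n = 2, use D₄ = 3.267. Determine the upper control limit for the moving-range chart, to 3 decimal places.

Moving ranges: 0.1, 1.2, 6.5, 12.0, 49.8, 57.5, 2.7, 8.0, 17.5, 16.4, 20.6, 24.4, 38.8, 19.9, 9.8, 16.8; M̄R̄ = 302.0000 / 16 = 18.8750
UCL_MR = D₄·M̄R̄ = 3.267 × 18.8750 = 61.6646

61.665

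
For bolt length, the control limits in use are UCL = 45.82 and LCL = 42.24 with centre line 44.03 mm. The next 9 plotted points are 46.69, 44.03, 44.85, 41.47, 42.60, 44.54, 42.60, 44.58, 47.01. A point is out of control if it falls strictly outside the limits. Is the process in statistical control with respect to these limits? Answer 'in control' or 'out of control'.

out of control

Compare each point to [42.24, 45.82]: sample 1 = 46.69 > UCL; sample 4 = 41.47 < LCL; sample 9 = 47.01 > UCL.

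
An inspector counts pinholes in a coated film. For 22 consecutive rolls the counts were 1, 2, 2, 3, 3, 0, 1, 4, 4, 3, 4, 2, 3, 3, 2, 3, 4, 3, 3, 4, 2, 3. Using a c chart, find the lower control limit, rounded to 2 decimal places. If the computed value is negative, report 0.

0.00

c̄ = (1 + 2 + 2 + 3 + 3 + 0 + 1 + 4 + 4 + 3 + 4 + 2 + 3 + 3 + 2 + 3 + 4 + 3 + 3 + 4 + 2 + 3) / 22 = 59 / 22 = 2.6818
LCL = c̄ − 3√c̄ = 2.6818 − 3 × 1.6376 = -2.2311 → 0 (cannot be negative)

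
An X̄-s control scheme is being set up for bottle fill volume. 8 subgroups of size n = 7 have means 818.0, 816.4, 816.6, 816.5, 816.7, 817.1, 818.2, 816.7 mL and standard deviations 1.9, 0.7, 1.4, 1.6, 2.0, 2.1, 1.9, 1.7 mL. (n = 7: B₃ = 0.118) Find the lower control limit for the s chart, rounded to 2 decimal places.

s̄ = (1.9 + 0.7 + 1.4 + 1.6 + 2.0 + 2.1 + 1.9 + 1.7) / 8 = 1.6625
LCL_s = B₃·s̄ = 0.118 × 1.6625 = 0.1962

0.20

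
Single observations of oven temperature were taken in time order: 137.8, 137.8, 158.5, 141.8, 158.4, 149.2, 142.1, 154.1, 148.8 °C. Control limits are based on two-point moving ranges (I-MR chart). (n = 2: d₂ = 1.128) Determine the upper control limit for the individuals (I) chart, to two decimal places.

176.73

X̄ = (137.8 + 137.8 + 158.5 + 141.8 + 158.4 + 149.2 + 142.1 + 154.1 + 148.8) / 9 = 147.6111
Moving ranges: 0.0, 20.7, 16.7, 16.6, 9.2, 7.1, 12.0, 5.3; M̄R̄ = 87.6000 / 8 = 10.9500
UCL = X̄ + 3·M̄R̄/d₂ = 147.6111 + 3 × 10.9500 / 1.128 = 176.7335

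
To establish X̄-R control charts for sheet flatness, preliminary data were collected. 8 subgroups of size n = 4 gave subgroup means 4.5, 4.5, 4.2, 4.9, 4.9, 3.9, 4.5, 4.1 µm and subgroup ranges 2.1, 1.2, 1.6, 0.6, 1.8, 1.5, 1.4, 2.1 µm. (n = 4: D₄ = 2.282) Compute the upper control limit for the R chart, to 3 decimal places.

R̄ = (2.1 + 1.2 + 1.6 + 0.6 + 1.8 + 1.5 + 1.4 + 2.1) / 8 = 12.3000 / 8 = 1.5375
UCL_R = D₄·R̄ = 2.282 × 1.5375 = 3.5086

3.509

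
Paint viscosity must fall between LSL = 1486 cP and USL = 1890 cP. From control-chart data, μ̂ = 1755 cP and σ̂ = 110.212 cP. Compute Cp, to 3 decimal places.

Cp = (USL − LSL) / (6σ̂) = (1890 − 1486) / (6 × 110.212) = 404.0000 / 661.2720 = 0.6109

0.611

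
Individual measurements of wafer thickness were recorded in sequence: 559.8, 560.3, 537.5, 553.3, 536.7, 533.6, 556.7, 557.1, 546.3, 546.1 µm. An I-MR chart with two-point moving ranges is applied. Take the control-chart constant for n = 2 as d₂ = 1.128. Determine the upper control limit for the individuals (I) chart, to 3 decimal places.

X̄ = (559.8 + 560.3 + 537.5 + 553.3 + 536.7 + 533.6 + 556.7 + 557.1 + 546.3 + 546.1) / 10 = 548.7400
Moving ranges: 0.5, 22.8, 15.8, 16.6, 3.1, 23.1, 0.4, 10.8, 0.2; M̄R̄ = 93.3000 / 9 = 10.3667
UCL = X̄ + 3·M̄R̄/d₂ = 548.7400 + 3 × 10.3667 / 1.128 = 576.3109

576.311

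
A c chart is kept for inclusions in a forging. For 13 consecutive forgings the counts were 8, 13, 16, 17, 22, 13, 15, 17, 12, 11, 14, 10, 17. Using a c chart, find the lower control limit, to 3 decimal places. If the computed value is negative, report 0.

2.914

c̄ = (8 + 13 + 16 + 17 + 22 + 13 + 15 + 17 + 12 + 11 + 14 + 10 + 17) / 13 = 185 / 13 = 14.2308
LCL = c̄ − 3√c̄ = 14.2308 − 3 × 3.7724 = 2.9137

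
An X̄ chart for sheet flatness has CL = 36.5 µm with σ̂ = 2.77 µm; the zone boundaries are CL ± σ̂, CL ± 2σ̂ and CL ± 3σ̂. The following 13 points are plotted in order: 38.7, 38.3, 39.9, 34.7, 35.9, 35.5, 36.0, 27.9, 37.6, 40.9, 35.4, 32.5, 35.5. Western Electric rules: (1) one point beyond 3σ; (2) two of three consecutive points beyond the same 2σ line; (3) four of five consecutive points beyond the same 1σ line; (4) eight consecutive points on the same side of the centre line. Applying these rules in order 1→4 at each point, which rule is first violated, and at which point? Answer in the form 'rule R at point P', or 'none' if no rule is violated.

rule 1 at point 8

Zone of each point (C = within 1σ̂, B = 1σ̂–2σ̂, A = 2σ̂–3σ̂, * = beyond 3σ̂; sign = side of CL): 1:+C, 2:+C, 3:+B, 4:-C, 5:-C, 6:-C, 7:-C, 8:-*, 9:+C, 10:+B, 11:-C, 12:-B, 13:-C
Rule 1 (one point beyond the 3σ limits) is satisfied at point 8.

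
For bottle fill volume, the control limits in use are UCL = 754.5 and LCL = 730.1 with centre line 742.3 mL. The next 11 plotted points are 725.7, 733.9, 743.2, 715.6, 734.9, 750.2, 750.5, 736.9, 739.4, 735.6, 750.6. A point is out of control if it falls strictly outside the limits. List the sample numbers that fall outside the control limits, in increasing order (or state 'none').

Compare each point to [730.1, 754.5]: sample 1 = 725.7 < LCL; sample 4 = 715.6 < LCL.

1, 4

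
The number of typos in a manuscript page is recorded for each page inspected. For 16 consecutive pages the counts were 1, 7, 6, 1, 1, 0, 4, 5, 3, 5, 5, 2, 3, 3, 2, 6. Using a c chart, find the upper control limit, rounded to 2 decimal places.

c̄ = (1 + 7 + 6 + 1 + 1 + 0 + 4 + 5 + 3 + 5 + 5 + 2 + 3 + 3 + 2 + 6) / 16 = 54 / 16 = 3.3750
UCL = c̄ + 3√c̄ = 3.3750 + 3 × √3.3750 = 3.3750 + 3 × 1.8371 = 8.8864

8.89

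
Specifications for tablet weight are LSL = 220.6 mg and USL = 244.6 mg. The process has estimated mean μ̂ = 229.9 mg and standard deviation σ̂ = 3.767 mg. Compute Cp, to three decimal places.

Cp = (USL − LSL) / (6σ̂) = (244.6 − 220.6) / (6 × 3.767) = 24.0000 / 22.6020 = 1.0619

1.062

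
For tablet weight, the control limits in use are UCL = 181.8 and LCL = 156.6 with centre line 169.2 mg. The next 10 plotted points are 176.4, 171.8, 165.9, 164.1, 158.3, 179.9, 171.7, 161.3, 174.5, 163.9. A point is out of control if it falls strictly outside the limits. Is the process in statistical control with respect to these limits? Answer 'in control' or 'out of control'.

All 10 points lie within [156.6, 181.8].

in control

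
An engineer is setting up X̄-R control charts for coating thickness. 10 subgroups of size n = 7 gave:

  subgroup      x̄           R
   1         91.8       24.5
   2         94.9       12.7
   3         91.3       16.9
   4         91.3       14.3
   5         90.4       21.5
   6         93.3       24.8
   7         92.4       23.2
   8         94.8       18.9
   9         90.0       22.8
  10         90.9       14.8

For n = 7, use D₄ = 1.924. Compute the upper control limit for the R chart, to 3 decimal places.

R̄ = (24.5 + 12.7 + 16.9 + 14.3 + 21.5 + 24.8 + 23.2 + 18.9 + 22.8 + 14.8) / 10 = 194.4000 / 10 = 19.4400
UCL_R = D₄·R̄ = 1.924 × 19.4400 = 37.4026

37.403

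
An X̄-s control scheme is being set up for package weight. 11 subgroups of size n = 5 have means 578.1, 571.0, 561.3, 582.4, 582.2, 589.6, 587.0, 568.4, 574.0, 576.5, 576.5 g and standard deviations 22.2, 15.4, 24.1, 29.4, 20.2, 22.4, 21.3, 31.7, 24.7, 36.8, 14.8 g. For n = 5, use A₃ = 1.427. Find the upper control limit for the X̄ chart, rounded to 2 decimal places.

X̄̄ = (578.1 + 571.0 + 561.3 + 582.4 + 582.2 + 589.6 + 587.0 + 568.4 + 574.0 + 576.5 + 576.5) / 11 = 577.0000
s̄ = (22.2 + 15.4 + 24.1 + 29.4 + 20.2 + 22.4 + 21.3 + 31.7 + 24.7 + 36.8 + 14.8) / 11 = 23.9091
UCL = X̄̄ + A₃·s̄ = 577.0000 + 1.427 × 23.9091 = 611.1183

611.12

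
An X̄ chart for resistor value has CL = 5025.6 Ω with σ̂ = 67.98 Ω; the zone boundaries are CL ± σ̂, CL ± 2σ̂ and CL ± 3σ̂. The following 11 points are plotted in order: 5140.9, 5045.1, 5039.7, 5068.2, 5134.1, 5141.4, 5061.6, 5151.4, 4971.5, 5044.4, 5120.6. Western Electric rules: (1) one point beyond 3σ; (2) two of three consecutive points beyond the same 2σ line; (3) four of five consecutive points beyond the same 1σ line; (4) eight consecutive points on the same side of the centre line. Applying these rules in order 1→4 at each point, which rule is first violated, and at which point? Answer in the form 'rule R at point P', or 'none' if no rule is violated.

Zone of each point (C = within 1σ̂, B = 1σ̂–2σ̂, A = 2σ̂–3σ̂, * = beyond 3σ̂; sign = side of CL): 1:+B, 2:+C, 3:+C, 4:+C, 5:+B, 6:+B, 7:+C, 8:+B, 9:-C, 10:+C, 11:+B
Rule 4 (eight consecutive points on the same side of the centre line) is satisfied at point 8.

rule 4 at point 8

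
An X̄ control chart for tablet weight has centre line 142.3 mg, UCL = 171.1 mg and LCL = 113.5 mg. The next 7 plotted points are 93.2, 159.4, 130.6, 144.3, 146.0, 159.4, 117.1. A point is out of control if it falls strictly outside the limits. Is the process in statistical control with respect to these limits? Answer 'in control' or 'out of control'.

out of control

Compare each point to [113.5, 171.1]: sample 1 = 93.2 < LCL.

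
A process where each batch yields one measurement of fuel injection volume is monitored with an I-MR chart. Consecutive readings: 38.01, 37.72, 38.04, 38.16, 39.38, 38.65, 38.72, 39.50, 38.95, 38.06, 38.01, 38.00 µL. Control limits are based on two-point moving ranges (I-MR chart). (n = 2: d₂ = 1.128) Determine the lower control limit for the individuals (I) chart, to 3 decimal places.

X̄ = (38.01 + 37.72 + 38.04 + 38.16 + 39.38 + 38.65 + 38.72 + 39.50 + 38.95 + 38.06 + 38.01 + 38.00) / 12 = 38.4333
Moving ranges: 0.29, 0.32, 0.12, 1.22, 0.73, 0.07, 0.78, 0.55, 0.89, 0.05, 0.01; M̄R̄ = 5.0300 / 11 = 0.4573
LCL = X̄ − 3·M̄R̄/d₂ = 38.4333 − 3 × 0.4573 / 1.128 = 37.2172

37.217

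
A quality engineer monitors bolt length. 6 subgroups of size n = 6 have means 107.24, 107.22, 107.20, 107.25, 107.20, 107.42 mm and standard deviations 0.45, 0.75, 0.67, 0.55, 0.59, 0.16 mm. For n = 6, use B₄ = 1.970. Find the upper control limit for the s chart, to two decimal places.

s̄ = (0.45 + 0.75 + 0.67 + 0.55 + 0.59 + 0.16) / 6 = 0.5283
UCL_s = B₄·s̄ = 1.970 × 0.5283 = 1.0408

1.04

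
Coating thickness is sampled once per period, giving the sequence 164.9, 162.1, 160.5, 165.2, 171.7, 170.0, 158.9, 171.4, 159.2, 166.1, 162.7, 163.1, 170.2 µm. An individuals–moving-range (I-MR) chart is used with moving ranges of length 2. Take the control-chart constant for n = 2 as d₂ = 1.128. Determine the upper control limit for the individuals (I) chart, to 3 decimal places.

180.791

X̄ = (164.9 + 162.1 + 160.5 + 165.2 + 171.7 + 170.0 + 158.9 + 171.4 + 159.2 + 166.1 + 162.7 + 163.1 + 170.2) / 13 = 165.0769
Moving ranges: 2.8, 1.6, 4.7, 6.5, 1.7, 11.1, 12.5, 12.2, 6.9, 3.4, 0.4, 7.1; M̄R̄ = 70.9000 / 12 = 5.9083
UCL = X̄ + 3·M̄R̄/d₂ = 165.0769 + 3 × 5.9083 / 1.128 = 180.7906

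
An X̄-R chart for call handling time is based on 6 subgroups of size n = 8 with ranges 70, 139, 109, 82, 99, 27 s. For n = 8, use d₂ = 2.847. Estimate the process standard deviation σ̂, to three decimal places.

R̄ = (70 + 139 + 109 + 82 + 99 + 27) / 6 = 87.6667
σ̂ = R̄ / d₂ = 87.6667 / 2.847 = 30.7926

30.793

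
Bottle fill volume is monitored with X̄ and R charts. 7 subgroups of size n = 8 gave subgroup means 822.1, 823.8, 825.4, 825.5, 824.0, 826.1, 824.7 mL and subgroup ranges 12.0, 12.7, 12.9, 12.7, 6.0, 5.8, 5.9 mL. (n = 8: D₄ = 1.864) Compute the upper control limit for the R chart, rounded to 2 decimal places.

R̄ = (12.0 + 12.7 + 12.9 + 12.7 + 6.0 + 5.8 + 5.9) / 7 = 68.0000 / 7 = 9.7143
UCL_R = D₄·R̄ = 1.864 × 9.7143 = 18.1074

18.11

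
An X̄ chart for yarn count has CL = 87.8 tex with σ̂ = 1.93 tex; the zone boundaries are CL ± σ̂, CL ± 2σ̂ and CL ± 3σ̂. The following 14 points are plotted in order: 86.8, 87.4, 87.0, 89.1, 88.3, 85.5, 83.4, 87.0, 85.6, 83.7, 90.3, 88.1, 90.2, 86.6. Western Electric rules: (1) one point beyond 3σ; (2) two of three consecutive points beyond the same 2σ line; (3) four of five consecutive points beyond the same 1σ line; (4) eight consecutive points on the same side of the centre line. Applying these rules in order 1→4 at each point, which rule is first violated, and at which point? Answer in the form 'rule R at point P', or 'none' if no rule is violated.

Zone of each point (C = within 1σ̂, B = 1σ̂–2σ̂, A = 2σ̂–3σ̂, * = beyond 3σ̂; sign = side of CL): 1:-C, 2:-C, 3:-C, 4:+C, 5:+C, 6:-B, 7:-A, 8:-C, 9:-B, 10:-A, 11:+B, 12:+C, 13:+B, 14:-C
Rule 3 (four of five consecutive points beyond the same 1σ limit) is satisfied at point 10.

rule 3 at point 10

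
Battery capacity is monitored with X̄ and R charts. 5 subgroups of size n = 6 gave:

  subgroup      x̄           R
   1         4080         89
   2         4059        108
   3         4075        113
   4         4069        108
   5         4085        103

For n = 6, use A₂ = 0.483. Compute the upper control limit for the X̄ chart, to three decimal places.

4123.929

X̄̄ = (4080 + 4059 + 4075 + 4069 + 4085) / 5 = 20368.0000 / 5 = 4073.6000
R̄ = (89 + 108 + 113 + 108 + 103) / 5 = 521.0000 / 5 = 104.2000
UCL = X̄̄ + A₂·R̄ = 4073.6000 + 0.483 × 104.2000 = 4123.9286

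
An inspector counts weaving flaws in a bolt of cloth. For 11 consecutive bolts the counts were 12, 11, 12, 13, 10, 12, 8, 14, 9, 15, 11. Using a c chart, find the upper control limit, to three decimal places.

21.739

c̄ = (12 + 11 + 12 + 13 + 10 + 12 + 8 + 14 + 9 + 15 + 11) / 11 = 127 / 11 = 11.5455
UCL = c̄ + 3√c̄ = 11.5455 + 3 × √11.5455 = 11.5455 + 3 × 3.3979 = 21.7390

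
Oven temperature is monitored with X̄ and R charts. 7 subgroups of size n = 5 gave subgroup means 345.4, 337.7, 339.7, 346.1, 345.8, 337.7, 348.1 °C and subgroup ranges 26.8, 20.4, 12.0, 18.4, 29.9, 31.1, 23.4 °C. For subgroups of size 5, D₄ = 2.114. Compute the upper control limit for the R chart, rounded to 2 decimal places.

R̄ = (26.8 + 20.4 + 12.0 + 18.4 + 29.9 + 31.1 + 23.4) / 7 = 162.0000 / 7 = 23.1429
UCL_R = D₄·R̄ = 2.114 × 23.1429 = 48.9240

48.92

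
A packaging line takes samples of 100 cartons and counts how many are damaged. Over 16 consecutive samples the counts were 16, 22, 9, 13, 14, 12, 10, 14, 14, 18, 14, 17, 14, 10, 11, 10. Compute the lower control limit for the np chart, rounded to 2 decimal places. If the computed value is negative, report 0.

p̄ = Σdᵢ / (k·n) = 218 / (16 × 100) = 0.13625
LCL = np̄ − 3·√(np̄(1−p̄)) = 13.6250 − 3 × 3.4305 = 3.3334

3.33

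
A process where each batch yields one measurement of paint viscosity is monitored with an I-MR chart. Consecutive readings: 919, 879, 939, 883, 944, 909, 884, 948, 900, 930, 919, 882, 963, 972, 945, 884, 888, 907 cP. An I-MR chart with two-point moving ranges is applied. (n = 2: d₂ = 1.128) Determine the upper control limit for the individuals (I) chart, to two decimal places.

1020.89

X̄ = (919 + 879 + 939 + 883 + 944 + 909 + 884 + 948 + 900 + 930 + 919 + 882 + 963 + 972 + 945 + 884 + 888 + 907) / 18 = 916.3889
Moving ranges: 40, 60, 56, 61, 35, 25, 64, 48, 30, 11, 37, 81, 9, 27, 61, 4, 19; M̄R̄ = 668.0000 / 17 = 39.2941
UCL = X̄ + 3·M̄R̄/d₂ = 916.3889 + 3 × 39.2941 / 1.128 = 1020.8945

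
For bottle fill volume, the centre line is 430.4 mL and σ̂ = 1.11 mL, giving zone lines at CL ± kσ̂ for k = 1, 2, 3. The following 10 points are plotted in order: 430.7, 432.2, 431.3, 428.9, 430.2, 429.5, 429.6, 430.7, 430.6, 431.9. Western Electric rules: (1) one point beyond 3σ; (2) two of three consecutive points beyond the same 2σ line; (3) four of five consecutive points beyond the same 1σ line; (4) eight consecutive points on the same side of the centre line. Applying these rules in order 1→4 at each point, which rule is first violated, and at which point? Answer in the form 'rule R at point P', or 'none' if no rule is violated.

none

Zone of each point (C = within 1σ̂, B = 1σ̂–2σ̂, A = 2σ̂–3σ̂, * = beyond 3σ̂; sign = side of CL): 1:+C, 2:+B, 3:+C, 4:-B, 5:-C, 6:-C, 7:-C, 8:+C, 9:+C, 10:+B
No rule fires across all 10 points.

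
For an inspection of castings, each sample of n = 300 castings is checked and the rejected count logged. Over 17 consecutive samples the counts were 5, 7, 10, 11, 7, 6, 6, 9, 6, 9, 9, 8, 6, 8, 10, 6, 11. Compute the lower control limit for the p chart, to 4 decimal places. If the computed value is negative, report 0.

p̄ = Σdᵢ / (k·n) = 134 / (17 × 300) = 0.02627
LCL = p̄ − 3·√(p̄(1−p̄)/n) = 0.02627 − 3 × 0.00923 = -0.00143 → 0 (negative, so LCL = 0)

0.0000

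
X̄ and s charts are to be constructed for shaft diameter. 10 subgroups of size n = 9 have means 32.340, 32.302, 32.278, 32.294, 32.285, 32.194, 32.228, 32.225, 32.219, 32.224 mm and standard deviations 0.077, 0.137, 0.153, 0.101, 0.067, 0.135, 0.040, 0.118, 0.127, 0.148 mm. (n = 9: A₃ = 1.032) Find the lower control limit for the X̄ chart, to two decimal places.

32.15

X̄̄ = (32.340 + 32.302 + 32.278 + 32.294 + 32.285 + 32.194 + 32.228 + 32.225 + 32.219 + 32.224) / 10 = 32.2589
s̄ = (0.077 + 0.137 + 0.153 + 0.101 + 0.067 + 0.135 + 0.040 + 0.118 + 0.127 + 0.148) / 10 = 0.1103
LCL = X̄̄ − A₃·s̄ = 32.2589 − 1.032 × 0.1103 = 32.1451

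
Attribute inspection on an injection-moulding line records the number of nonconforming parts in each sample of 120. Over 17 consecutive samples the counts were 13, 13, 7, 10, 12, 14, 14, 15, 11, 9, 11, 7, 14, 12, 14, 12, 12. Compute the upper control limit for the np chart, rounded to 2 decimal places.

21.54

p̄ = Σdᵢ / (k·n) = 200 / (17 × 120) = 0.09804
UCL = np̄ + 3·√(np̄(1−p̄)) = 11.7647 + 3 × √(11.7647×0.90196) = 11.7647 + 3 × 3.2575 = 21.5372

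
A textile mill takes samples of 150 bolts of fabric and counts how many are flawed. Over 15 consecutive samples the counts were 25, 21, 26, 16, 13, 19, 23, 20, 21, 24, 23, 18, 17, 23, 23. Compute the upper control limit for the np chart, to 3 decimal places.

33.498

p̄ = Σdᵢ / (k·n) = 312 / (15 × 150) = 0.13867
UCL = np̄ + 3·√(np̄(1−p̄)) = 20.8000 + 3 × √(20.8000×0.86133) = 20.8000 + 3 × 4.2327 = 33.4981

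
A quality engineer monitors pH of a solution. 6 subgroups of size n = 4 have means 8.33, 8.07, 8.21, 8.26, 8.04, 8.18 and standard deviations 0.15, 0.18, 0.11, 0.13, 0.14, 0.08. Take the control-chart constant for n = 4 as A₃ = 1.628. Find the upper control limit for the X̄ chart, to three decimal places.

X̄̄ = (8.33 + 8.07 + 8.21 + 8.26 + 8.04 + 8.18) / 6 = 8.1817
s̄ = (0.15 + 0.18 + 0.11 + 0.13 + 0.14 + 0.08) / 6 = 0.1317
UCL = X̄̄ + A₃·s̄ = 8.1817 + 1.628 × 0.1317 = 8.3960

8.396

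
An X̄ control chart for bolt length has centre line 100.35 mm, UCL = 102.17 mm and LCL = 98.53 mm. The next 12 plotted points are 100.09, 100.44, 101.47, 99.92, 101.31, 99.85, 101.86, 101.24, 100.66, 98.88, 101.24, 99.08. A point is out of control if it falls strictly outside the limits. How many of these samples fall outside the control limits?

0

All 12 points lie within [98.53, 102.17].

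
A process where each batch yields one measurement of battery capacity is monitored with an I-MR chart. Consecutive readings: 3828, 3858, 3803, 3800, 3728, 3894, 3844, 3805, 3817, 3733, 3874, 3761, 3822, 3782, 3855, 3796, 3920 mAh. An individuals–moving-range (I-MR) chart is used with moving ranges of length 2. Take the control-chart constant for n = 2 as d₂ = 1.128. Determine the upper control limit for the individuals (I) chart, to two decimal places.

X̄ = (3828 + 3858 + 3803 + 3800 + 3728 + 3894 + 3844 + 3805 + 3817 + 3733 + 3874 + 3761 + 3822 + 3782 + 3855 + 3796 + 3920) / 17 = 3818.8235
Moving ranges: 30, 55, 3, 72, 166, 50, 39, 12, 84, 141, 113, 61, 40, 73, 59, 124; M̄R̄ = 1122.0000 / 16 = 70.1250
UCL = X̄ + 3·M̄R̄/d₂ = 3818.8235 + 3 × 70.1250 / 1.128 = 4005.3262

4005.33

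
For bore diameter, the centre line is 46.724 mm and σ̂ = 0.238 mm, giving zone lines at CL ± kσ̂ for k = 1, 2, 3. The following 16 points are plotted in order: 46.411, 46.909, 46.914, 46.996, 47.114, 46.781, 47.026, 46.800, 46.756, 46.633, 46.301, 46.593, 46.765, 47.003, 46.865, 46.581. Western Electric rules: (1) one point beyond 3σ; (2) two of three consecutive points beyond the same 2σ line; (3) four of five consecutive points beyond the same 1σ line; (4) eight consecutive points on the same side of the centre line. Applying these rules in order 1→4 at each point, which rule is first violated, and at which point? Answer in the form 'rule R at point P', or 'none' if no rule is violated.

Zone of each point (C = within 1σ̂, B = 1σ̂–2σ̂, A = 2σ̂–3σ̂, * = beyond 3σ̂; sign = side of CL): 1:-B, 2:+C, 3:+C, 4:+B, 5:+B, 6:+C, 7:+B, 8:+C, 9:+C, 10:-C, 11:-B, 12:-C, 13:+C, 14:+B, 15:+C, 16:-C
Rule 4 (eight consecutive points on the same side of the centre line) is satisfied at point 9.

rule 4 at point 9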